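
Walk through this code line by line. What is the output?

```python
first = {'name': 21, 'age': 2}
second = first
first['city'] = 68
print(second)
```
{'name': 21, 'age': 2, 'city': 68}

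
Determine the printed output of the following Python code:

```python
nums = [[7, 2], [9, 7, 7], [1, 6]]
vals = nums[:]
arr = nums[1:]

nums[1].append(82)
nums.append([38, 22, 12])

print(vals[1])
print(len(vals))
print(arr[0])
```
[9, 7, 7, 82]
3
[9, 7, 7, 82]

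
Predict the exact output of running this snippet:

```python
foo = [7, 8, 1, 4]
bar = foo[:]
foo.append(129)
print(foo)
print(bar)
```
[7, 8, 1, 4, 129]
[7, 8, 1, 4]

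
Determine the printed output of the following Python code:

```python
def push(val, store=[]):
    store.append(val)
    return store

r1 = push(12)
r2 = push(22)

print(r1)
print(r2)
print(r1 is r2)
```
[12, 22]
[12, 22]
True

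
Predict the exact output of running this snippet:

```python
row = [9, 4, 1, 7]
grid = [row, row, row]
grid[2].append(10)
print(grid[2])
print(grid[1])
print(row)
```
[9, 4, 1, 7, 10]
[9, 4, 1, 7, 10]
[9, 4, 1, 7, 10]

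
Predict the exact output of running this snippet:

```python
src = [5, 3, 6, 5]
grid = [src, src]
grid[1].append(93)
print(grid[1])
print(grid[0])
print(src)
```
[5, 3, 6, 5, 93]
[5, 3, 6, 5, 93]
[5, 3, 6, 5, 93]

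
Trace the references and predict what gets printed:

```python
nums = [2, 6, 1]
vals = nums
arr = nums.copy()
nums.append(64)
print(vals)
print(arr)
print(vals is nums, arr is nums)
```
[2, 6, 1, 64]
[2, 6, 1]
True False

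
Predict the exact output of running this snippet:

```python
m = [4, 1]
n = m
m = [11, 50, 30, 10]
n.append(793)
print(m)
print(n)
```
[11, 50, 30, 10]
[4, 1, 793]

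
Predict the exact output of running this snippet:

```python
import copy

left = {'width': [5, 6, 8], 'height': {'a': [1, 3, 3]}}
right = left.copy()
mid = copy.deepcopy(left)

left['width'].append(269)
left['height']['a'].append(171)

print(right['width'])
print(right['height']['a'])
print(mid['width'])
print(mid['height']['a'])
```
[5, 6, 8, 269]
[1, 3, 3, 171]
[5, 6, 8]
[1, 3, 3]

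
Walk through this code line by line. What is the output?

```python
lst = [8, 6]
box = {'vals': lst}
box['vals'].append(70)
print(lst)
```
[8, 6, 70]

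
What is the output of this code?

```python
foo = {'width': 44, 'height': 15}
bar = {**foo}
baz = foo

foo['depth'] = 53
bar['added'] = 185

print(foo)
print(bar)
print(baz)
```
{'width': 44, 'height': 15, 'depth': 53}
{'width': 44, 'height': 15, 'added': 185}
{'width': 44, 'height': 15, 'depth': 53}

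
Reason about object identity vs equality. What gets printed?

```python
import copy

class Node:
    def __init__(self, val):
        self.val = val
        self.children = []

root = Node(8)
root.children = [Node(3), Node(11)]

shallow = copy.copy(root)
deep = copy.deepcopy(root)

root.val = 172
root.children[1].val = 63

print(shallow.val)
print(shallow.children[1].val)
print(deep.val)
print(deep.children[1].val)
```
8
63
8
11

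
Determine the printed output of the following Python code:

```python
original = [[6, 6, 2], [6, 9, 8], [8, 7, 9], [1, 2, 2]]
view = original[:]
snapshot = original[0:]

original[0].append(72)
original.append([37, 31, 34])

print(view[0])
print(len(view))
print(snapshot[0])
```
[6, 6, 2, 72]
4
[6, 6, 2, 72]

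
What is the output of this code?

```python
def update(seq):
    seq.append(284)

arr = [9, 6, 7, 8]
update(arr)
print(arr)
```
[9, 6, 7, 8, 284]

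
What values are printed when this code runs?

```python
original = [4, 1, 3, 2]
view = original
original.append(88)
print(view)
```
[4, 1, 3, 2, 88]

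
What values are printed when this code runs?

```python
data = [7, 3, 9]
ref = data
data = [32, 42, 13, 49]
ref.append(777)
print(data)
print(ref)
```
[32, 42, 13, 49]
[7, 3, 9, 777]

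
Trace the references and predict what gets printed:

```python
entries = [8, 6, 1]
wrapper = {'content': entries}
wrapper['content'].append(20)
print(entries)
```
[8, 6, 1, 20]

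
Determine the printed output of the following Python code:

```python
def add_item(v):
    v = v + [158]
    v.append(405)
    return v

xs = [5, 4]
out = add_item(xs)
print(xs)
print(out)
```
[5, 4]
[5, 4, 158, 405]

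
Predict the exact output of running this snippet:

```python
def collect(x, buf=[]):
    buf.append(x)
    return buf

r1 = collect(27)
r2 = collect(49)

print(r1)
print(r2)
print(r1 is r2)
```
[27, 49]
[27, 49]
True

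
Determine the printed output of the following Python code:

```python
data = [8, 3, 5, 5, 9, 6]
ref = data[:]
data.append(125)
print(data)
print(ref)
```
[8, 3, 5, 5, 9, 6, 125]
[8, 3, 5, 5, 9, 6]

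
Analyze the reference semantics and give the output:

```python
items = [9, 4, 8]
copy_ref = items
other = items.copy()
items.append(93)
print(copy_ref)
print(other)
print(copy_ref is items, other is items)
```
[9, 4, 8, 93]
[9, 4, 8]
True False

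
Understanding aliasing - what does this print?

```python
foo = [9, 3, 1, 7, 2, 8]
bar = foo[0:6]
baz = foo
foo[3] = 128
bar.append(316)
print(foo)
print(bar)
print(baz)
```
[9, 3, 1, 128, 2, 8]
[9, 3, 1, 7, 2, 8, 316]
[9, 3, 1, 128, 2, 8]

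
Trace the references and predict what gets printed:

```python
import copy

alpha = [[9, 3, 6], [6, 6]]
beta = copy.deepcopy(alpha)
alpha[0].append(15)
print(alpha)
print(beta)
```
[[9, 3, 6, 15], [6, 6]]
[[9, 3, 6], [6, 6]]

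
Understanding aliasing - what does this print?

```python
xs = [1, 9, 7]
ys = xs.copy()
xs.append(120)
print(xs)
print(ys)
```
[1, 9, 7, 120]
[1, 9, 7]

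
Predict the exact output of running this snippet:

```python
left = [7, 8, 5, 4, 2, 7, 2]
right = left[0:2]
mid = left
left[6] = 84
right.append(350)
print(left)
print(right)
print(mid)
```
[7, 8, 5, 4, 2, 7, 84]
[7, 8, 350]
[7, 8, 5, 4, 2, 7, 84]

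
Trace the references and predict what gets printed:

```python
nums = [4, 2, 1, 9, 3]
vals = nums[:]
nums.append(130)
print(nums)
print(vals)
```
[4, 2, 1, 9, 3, 130]
[4, 2, 1, 9, 3]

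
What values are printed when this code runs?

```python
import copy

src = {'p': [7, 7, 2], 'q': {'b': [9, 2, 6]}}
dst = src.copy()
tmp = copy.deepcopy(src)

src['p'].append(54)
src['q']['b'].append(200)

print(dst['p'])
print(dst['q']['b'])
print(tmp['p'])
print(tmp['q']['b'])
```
[7, 7, 2, 54]
[9, 2, 6, 200]
[7, 7, 2]
[9, 2, 6]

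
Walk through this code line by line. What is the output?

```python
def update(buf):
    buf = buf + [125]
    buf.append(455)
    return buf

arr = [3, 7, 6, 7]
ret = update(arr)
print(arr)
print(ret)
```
[3, 7, 6, 7]
[3, 7, 6, 7, 125, 455]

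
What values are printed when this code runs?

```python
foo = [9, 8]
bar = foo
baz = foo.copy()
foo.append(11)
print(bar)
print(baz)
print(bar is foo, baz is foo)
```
[9, 8, 11]
[9, 8]
True False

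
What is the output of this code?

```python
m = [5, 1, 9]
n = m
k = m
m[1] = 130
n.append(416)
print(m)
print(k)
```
[5, 130, 9, 416]
[5, 130, 9, 416]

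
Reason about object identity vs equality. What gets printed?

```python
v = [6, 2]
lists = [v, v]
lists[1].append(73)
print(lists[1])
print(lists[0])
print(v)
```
[6, 2, 73]
[6, 2, 73]
[6, 2, 73]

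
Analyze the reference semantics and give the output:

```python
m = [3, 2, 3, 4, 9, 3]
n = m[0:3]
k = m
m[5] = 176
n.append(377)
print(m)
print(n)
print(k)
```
[3, 2, 3, 4, 9, 176]
[3, 2, 3, 377]
[3, 2, 3, 4, 9, 176]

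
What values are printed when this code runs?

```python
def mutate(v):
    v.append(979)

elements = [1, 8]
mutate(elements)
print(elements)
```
[1, 8, 979]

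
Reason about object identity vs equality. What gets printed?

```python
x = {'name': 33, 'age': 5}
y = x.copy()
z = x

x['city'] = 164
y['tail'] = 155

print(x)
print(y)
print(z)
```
{'name': 33, 'age': 5, 'city': 164}
{'name': 33, 'age': 5, 'tail': 155}
{'name': 33, 'age': 5, 'city': 164}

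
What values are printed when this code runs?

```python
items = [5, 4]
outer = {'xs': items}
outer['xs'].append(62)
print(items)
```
[5, 4, 62]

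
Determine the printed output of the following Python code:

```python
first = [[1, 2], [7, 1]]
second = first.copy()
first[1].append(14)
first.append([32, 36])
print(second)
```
[[1, 2], [7, 1, 14]]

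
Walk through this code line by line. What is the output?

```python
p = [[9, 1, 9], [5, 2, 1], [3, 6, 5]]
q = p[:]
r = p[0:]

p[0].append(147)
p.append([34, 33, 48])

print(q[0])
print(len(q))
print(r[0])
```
[9, 1, 9, 147]
3
[9, 1, 9, 147]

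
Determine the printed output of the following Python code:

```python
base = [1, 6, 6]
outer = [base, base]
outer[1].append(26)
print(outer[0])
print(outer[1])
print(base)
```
[1, 6, 6, 26]
[1, 6, 6, 26]
[1, 6, 6, 26]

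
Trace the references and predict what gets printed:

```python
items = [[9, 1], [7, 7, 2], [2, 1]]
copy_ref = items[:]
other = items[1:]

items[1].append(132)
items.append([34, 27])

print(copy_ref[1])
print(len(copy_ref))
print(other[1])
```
[7, 7, 2, 132]
3
[2, 1]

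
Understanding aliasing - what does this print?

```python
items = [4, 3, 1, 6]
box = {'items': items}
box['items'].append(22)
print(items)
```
[4, 3, 1, 6, 22]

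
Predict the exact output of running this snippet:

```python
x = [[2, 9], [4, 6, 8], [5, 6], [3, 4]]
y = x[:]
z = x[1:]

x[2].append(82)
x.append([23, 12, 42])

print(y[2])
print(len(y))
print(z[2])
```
[5, 6, 82]
4
[3, 4]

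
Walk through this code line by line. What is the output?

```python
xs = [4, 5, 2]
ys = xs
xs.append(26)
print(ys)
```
[4, 5, 2, 26]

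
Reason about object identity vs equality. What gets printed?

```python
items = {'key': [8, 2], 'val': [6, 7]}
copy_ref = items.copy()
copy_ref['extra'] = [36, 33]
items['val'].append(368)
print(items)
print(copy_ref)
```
{'key': [8, 2], 'val': [6, 7, 368]}
{'key': [8, 2], 'val': [6, 7, 368], 'extra': [36, 33]}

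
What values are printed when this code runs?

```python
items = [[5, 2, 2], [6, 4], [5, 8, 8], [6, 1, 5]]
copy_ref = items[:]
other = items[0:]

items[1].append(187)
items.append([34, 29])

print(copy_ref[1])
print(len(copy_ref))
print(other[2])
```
[6, 4, 187]
4
[5, 8, 8]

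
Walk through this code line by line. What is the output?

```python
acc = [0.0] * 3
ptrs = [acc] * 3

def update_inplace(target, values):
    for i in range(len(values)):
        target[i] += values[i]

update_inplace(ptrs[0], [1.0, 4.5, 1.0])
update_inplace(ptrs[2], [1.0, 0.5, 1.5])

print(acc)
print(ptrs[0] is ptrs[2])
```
[2.0, 5.0, 2.5]
True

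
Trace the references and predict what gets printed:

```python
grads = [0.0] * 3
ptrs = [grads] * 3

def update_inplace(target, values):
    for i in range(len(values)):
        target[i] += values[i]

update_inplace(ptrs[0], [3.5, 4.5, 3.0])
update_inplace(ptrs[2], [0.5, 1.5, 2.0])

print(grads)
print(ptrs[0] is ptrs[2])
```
[4.0, 6.0, 5.0]
True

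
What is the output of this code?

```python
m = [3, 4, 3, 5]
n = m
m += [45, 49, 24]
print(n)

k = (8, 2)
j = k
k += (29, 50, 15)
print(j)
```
[3, 4, 3, 5, 45, 49, 24]
(8, 2)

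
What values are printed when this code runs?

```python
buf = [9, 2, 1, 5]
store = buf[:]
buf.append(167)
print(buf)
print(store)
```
[9, 2, 1, 5, 167]
[9, 2, 1, 5]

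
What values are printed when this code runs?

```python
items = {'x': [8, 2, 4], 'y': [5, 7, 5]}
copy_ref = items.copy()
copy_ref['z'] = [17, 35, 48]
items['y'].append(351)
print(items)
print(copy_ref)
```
{'x': [8, 2, 4], 'y': [5, 7, 5, 351]}
{'x': [8, 2, 4], 'y': [5, 7, 5, 351], 'z': [17, 35, 48]}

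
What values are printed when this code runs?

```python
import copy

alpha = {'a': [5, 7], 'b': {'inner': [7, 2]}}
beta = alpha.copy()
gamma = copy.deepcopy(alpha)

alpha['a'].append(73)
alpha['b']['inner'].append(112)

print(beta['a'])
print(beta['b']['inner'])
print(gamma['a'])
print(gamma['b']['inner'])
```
[5, 7, 73]
[7, 2, 112]
[5, 7]
[7, 2]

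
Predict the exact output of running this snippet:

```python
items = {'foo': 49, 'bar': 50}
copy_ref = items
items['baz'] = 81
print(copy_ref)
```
{'foo': 49, 'bar': 50, 'baz': 81}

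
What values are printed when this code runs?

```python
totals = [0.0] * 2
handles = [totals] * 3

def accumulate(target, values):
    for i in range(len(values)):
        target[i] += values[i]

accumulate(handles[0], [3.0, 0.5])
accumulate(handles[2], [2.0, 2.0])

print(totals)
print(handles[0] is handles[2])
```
[5.0, 2.5]
True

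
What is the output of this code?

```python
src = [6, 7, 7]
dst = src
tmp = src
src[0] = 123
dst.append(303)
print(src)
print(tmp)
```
[123, 7, 7, 303]
[123, 7, 7, 303]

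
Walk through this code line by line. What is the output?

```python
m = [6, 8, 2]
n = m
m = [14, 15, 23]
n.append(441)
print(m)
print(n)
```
[14, 15, 23]
[6, 8, 2, 441]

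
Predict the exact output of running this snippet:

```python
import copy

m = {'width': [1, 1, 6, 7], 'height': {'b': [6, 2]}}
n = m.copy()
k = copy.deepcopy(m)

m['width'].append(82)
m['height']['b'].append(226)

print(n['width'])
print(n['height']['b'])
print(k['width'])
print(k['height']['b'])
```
[1, 1, 6, 7, 82]
[6, 2, 226]
[1, 1, 6, 7]
[6, 2]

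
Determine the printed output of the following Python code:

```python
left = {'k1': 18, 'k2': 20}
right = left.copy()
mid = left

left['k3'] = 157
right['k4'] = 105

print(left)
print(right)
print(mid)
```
{'k1': 18, 'k2': 20, 'k3': 157}
{'k1': 18, 'k2': 20, 'k4': 105}
{'k1': 18, 'k2': 20, 'k3': 157}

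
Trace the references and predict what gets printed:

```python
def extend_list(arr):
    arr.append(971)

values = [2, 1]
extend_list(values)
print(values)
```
[2, 1, 971]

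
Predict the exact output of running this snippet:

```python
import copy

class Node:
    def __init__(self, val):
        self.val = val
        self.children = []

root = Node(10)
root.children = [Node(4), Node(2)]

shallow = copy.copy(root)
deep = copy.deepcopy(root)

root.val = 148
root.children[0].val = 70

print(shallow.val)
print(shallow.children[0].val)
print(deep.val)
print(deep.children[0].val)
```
10
70
10
4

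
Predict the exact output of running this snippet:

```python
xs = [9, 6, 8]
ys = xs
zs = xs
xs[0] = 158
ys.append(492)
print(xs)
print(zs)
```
[158, 6, 8, 492]
[158, 6, 8, 492]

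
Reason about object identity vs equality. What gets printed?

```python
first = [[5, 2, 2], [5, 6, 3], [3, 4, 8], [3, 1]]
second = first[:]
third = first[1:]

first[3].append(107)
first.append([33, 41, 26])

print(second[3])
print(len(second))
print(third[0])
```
[3, 1, 107]
4
[5, 6, 3]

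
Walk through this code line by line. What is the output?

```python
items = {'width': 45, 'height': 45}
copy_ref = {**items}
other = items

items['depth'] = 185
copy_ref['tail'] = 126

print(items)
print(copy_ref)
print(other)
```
{'width': 45, 'height': 45, 'depth': 185}
{'width': 45, 'height': 45, 'tail': 126}
{'width': 45, 'height': 45, 'depth': 185}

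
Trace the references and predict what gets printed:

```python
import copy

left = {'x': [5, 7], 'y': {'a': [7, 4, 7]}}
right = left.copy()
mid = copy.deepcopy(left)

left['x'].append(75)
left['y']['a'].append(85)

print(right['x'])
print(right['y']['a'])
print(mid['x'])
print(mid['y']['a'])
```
[5, 7, 75]
[7, 4, 7, 85]
[5, 7]
[7, 4, 7]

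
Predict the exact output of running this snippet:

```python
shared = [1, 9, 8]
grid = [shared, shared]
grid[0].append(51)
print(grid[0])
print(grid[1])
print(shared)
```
[1, 9, 8, 51]
[1, 9, 8, 51]
[1, 9, 8, 51]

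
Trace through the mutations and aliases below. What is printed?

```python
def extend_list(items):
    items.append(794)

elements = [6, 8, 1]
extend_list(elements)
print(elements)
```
[6, 8, 1, 794]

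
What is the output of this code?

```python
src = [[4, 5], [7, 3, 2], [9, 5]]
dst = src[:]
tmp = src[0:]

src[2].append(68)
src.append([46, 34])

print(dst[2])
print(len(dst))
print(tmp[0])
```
[9, 5, 68]
3
[4, 5]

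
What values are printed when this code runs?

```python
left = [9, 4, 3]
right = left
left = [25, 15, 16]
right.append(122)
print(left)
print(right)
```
[25, 15, 16]
[9, 4, 3, 122]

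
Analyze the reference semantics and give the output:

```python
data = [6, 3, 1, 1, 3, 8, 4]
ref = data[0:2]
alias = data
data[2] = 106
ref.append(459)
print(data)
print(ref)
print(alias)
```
[6, 3, 106, 1, 3, 8, 4]
[6, 3, 459]
[6, 3, 106, 1, 3, 8, 4]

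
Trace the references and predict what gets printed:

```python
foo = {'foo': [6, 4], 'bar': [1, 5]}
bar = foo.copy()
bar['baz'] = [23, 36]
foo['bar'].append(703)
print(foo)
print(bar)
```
{'foo': [6, 4], 'bar': [1, 5, 703]}
{'foo': [6, 4], 'bar': [1, 5, 703], 'baz': [23, 36]}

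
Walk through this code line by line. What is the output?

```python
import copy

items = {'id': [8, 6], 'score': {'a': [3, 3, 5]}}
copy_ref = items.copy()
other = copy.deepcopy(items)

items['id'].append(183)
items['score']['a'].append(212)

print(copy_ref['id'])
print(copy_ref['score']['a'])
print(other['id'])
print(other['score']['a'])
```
[8, 6, 183]
[3, 3, 5, 212]
[8, 6]
[3, 3, 5]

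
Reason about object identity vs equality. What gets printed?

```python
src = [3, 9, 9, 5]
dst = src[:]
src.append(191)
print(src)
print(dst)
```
[3, 9, 9, 5, 191]
[3, 9, 9, 5]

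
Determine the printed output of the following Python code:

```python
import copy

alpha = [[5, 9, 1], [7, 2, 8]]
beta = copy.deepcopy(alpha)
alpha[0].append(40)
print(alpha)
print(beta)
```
[[5, 9, 1, 40], [7, 2, 8]]
[[5, 9, 1], [7, 2, 8]]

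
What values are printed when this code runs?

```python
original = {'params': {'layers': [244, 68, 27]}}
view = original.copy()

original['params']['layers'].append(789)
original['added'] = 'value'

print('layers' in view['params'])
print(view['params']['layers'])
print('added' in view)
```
True
[244, 68, 27, 789]
False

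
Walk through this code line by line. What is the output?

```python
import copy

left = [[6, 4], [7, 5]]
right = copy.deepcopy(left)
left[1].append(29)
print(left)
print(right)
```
[[6, 4], [7, 5, 29]]
[[6, 4], [7, 5]]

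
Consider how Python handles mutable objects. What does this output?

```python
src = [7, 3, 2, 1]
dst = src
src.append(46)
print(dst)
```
[7, 3, 2, 1, 46]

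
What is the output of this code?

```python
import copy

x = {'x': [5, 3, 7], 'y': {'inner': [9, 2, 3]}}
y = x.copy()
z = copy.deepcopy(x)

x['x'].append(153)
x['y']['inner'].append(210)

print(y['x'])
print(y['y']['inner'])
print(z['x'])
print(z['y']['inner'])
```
[5, 3, 7, 153]
[9, 2, 3, 210]
[5, 3, 7]
[9, 2, 3]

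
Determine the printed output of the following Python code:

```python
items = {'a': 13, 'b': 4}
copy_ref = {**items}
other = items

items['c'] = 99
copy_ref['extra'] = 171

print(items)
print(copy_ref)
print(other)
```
{'a': 13, 'b': 4, 'c': 99}
{'a': 13, 'b': 4, 'extra': 171}
{'a': 13, 'b': 4, 'c': 99}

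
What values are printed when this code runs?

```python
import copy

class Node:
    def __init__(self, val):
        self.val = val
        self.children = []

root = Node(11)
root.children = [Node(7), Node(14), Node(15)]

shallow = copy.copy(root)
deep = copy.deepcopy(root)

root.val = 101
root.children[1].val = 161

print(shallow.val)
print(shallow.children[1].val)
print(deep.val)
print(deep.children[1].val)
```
11
161
11
14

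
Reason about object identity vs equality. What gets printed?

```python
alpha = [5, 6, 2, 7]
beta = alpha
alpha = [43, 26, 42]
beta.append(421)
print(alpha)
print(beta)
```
[43, 26, 42]
[5, 6, 2, 7, 421]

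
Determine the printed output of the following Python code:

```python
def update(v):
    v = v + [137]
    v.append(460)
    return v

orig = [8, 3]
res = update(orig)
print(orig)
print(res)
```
[8, 3]
[8, 3, 137, 460]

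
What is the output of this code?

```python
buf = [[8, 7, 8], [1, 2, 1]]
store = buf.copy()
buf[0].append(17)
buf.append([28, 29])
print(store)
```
[[8, 7, 8, 17], [1, 2, 1]]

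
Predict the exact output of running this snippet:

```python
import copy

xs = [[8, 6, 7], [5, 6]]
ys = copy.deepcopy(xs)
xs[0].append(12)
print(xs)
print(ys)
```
[[8, 6, 7, 12], [5, 6]]
[[8, 6, 7], [5, 6]]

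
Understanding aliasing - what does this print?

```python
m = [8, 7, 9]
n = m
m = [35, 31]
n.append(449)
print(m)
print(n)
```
[35, 31]
[8, 7, 9, 449]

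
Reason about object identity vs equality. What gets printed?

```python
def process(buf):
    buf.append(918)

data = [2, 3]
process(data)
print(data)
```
[2, 3, 918]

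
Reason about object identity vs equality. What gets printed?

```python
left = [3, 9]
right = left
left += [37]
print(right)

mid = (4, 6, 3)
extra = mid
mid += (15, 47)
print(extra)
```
[3, 9, 37]
(4, 6, 3)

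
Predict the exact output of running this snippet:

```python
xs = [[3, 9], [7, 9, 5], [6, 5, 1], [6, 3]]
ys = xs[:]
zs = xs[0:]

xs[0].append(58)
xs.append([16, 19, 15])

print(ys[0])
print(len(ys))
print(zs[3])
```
[3, 9, 58]
4
[6, 3]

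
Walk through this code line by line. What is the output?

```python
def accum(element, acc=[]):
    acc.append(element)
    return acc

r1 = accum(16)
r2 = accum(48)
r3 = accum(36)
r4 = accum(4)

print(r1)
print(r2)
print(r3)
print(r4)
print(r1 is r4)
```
[16, 48, 36, 4]
[16, 48, 36, 4]
[16, 48, 36, 4]
[16, 48, 36, 4]
True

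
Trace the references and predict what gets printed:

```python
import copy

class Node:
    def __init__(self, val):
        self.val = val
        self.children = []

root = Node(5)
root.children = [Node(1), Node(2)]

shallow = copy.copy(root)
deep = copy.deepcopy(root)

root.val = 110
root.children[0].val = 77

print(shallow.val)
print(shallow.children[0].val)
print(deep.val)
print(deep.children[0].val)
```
5
77
5
1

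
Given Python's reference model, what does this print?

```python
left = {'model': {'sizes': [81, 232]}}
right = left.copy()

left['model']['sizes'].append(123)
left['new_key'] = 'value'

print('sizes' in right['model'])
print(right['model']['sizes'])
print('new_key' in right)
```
True
[81, 232, 123]
False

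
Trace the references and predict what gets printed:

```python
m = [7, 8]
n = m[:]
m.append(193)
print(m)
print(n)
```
[7, 8, 193]
[7, 8]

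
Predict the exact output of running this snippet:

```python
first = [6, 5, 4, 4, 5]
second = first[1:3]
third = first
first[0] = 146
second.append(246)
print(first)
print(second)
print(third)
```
[146, 5, 4, 4, 5]
[5, 4, 246]
[146, 5, 4, 4, 5]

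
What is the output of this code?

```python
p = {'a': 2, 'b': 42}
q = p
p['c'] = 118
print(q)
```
{'a': 2, 'b': 42, 'c': 118}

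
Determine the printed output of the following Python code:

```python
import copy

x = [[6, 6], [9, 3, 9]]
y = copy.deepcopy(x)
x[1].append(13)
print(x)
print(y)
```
[[6, 6], [9, 3, 9, 13]]
[[6, 6], [9, 3, 9]]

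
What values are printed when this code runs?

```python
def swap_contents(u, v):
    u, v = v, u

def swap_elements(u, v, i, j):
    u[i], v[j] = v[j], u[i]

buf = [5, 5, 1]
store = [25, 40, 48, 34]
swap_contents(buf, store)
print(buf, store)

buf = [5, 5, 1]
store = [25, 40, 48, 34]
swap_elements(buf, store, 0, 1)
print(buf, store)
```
[5, 5, 1] [25, 40, 48, 34]
[40, 5, 1] [25, 5, 48, 34]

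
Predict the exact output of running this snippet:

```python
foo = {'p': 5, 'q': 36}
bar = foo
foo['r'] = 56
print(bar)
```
{'p': 5, 'q': 36, 'r': 56}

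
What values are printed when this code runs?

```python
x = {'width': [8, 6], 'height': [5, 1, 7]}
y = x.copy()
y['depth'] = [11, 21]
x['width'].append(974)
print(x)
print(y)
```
{'width': [8, 6, 974], 'height': [5, 1, 7]}
{'width': [8, 6, 974], 'height': [5, 1, 7], 'depth': [11, 21]}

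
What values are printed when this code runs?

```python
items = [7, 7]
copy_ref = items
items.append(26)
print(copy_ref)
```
[7, 7, 26]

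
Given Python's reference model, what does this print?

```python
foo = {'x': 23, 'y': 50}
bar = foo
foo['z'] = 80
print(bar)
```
{'x': 23, 'y': 50, 'z': 80}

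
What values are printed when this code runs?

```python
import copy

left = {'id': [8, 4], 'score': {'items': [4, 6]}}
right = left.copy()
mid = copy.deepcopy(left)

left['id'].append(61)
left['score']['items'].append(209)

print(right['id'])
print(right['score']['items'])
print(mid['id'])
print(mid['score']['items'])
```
[8, 4, 61]
[4, 6, 209]
[8, 4]
[4, 6]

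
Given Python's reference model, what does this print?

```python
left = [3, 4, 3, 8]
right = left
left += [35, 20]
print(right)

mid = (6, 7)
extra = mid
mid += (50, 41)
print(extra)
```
[3, 4, 3, 8, 35, 20]
(6, 7)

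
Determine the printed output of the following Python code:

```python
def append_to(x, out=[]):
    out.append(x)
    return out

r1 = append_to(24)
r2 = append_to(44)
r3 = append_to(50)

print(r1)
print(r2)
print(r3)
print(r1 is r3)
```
[24, 44, 50]
[24, 44, 50]
[24, 44, 50]
True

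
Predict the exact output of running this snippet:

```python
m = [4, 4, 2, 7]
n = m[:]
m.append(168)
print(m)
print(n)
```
[4, 4, 2, 7, 168]
[4, 4, 2, 7]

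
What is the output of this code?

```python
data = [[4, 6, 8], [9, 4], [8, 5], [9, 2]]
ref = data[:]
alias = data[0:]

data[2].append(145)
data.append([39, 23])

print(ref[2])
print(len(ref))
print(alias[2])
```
[8, 5, 145]
4
[8, 5, 145]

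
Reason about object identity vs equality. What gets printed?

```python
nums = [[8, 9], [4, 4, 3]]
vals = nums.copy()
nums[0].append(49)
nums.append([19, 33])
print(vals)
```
[[8, 9, 49], [4, 4, 3]]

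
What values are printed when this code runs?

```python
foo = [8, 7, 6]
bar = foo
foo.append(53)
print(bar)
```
[8, 7, 6, 53]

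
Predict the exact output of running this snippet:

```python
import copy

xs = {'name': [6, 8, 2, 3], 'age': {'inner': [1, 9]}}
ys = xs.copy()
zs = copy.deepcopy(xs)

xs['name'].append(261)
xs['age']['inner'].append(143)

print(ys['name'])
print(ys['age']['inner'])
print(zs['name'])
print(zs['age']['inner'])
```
[6, 8, 2, 3, 261]
[1, 9, 143]
[6, 8, 2, 3]
[1, 9]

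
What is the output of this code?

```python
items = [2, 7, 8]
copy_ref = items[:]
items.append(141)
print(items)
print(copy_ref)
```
[2, 7, 8, 141]
[2, 7, 8]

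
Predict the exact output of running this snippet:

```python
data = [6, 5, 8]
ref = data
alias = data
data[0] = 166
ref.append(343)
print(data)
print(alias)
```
[166, 5, 8, 343]
[166, 5, 8, 343]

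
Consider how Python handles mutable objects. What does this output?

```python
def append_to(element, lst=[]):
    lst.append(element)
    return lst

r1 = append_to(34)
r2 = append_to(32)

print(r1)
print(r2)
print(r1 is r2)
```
[34, 32]
[34, 32]
True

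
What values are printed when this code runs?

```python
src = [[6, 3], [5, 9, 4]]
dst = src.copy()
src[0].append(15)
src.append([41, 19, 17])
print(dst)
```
[[6, 3, 15], [5, 9, 4]]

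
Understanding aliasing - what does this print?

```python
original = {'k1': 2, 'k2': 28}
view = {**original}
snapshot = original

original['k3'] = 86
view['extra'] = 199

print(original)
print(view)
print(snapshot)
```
{'k1': 2, 'k2': 28, 'k3': 86}
{'k1': 2, 'k2': 28, 'extra': 199}
{'k1': 2, 'k2': 28, 'k3': 86}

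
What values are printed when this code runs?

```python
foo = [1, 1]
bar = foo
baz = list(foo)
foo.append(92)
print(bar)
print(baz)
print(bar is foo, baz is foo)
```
[1, 1, 92]
[1, 1]
True False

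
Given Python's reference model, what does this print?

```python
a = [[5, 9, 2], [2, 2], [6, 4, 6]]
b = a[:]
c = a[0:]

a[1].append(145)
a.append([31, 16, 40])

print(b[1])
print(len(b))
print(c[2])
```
[2, 2, 145]
3
[6, 4, 6]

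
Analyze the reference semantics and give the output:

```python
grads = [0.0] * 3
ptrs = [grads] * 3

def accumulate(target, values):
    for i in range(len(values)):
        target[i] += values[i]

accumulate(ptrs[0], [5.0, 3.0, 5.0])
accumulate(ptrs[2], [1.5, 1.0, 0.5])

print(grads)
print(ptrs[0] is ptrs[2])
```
[6.5, 4.0, 5.5]
True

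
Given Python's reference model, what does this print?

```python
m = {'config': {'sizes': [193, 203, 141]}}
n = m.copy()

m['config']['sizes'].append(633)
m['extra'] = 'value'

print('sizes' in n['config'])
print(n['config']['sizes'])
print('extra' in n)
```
True
[193, 203, 141, 633]
False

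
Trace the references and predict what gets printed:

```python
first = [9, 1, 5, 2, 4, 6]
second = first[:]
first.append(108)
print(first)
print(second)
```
[9, 1, 5, 2, 4, 6, 108]
[9, 1, 5, 2, 4, 6]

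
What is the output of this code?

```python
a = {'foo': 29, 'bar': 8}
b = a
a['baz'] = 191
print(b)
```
{'foo': 29, 'bar': 8, 'baz': 191}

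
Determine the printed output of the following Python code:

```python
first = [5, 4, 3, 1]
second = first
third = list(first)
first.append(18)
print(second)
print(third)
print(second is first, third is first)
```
[5, 4, 3, 1, 18]
[5, 4, 3, 1]
True False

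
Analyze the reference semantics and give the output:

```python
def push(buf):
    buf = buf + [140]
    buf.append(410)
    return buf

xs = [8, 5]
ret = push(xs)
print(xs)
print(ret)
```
[8, 5]
[8, 5, 140, 410]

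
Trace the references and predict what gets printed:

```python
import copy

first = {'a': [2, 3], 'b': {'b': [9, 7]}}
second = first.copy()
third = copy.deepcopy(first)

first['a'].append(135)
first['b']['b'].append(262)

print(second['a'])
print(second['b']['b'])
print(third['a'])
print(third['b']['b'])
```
[2, 3, 135]
[9, 7, 262]
[2, 3]
[9, 7]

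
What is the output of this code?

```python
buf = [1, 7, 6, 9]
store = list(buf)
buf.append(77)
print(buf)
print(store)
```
[1, 7, 6, 9, 77]
[1, 7, 6, 9]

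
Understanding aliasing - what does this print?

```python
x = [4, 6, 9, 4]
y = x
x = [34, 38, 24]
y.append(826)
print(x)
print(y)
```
[34, 38, 24]
[4, 6, 9, 4, 826]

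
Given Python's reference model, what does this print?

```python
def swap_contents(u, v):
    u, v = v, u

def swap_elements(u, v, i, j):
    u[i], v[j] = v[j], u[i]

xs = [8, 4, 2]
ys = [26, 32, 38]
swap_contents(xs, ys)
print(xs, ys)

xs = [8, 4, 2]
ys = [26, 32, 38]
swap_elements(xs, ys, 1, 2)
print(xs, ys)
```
[8, 4, 2] [26, 32, 38]
[8, 38, 2] [26, 32, 4]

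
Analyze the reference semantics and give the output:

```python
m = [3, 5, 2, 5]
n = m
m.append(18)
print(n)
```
[3, 5, 2, 5, 18]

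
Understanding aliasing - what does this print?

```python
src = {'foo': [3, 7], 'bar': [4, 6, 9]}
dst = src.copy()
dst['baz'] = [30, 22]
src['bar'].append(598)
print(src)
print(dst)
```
{'foo': [3, 7], 'bar': [4, 6, 9, 598]}
{'foo': [3, 7], 'bar': [4, 6, 9, 598], 'baz': [30, 22]}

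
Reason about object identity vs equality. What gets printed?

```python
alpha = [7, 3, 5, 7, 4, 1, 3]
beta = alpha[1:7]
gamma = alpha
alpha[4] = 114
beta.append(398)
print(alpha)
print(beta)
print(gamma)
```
[7, 3, 5, 7, 114, 1, 3]
[3, 5, 7, 4, 1, 3, 398]
[7, 3, 5, 7, 114, 1, 3]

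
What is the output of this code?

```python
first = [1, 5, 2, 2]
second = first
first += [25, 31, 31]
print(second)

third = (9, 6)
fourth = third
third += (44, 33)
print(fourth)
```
[1, 5, 2, 2, 25, 31, 31]
(9, 6)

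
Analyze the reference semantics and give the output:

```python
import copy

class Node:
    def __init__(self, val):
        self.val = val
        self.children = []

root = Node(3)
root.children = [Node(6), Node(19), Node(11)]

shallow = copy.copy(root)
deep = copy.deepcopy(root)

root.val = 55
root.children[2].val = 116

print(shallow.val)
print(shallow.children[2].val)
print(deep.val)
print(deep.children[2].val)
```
3
116
3
11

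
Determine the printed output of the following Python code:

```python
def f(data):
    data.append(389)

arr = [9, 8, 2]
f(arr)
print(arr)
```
[9, 8, 2, 389]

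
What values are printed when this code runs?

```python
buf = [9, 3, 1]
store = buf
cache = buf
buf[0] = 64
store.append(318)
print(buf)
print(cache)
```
[64, 3, 1, 318]
[64, 3, 1, 318]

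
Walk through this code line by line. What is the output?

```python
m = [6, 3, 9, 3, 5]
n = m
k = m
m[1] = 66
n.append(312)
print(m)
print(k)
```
[6, 66, 9, 3, 5, 312]
[6, 66, 9, 3, 5, 312]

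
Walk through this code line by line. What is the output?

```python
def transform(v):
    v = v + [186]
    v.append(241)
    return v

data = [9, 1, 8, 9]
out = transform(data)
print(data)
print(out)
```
[9, 1, 8, 9]
[9, 1, 8, 9, 186, 241]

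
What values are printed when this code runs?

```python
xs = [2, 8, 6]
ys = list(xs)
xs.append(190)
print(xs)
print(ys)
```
[2, 8, 6, 190]
[2, 8, 6]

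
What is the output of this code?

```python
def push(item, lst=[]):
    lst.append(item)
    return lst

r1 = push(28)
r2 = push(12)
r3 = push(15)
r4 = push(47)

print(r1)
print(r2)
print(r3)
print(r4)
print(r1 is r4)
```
[28, 12, 15, 47]
[28, 12, 15, 47]
[28, 12, 15, 47]
[28, 12, 15, 47]
True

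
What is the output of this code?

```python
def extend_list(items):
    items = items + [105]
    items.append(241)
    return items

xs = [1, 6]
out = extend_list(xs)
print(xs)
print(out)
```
[1, 6]
[1, 6, 105, 241]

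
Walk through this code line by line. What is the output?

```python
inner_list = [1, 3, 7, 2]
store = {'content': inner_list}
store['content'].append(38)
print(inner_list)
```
[1, 3, 7, 2, 38]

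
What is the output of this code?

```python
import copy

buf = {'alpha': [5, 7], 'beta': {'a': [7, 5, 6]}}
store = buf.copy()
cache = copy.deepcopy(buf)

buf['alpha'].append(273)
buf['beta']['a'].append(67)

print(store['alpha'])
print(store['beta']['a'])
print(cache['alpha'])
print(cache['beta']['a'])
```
[5, 7, 273]
[7, 5, 6, 67]
[5, 7]
[7, 5, 6]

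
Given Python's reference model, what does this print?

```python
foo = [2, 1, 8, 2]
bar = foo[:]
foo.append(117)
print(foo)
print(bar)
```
[2, 1, 8, 2, 117]
[2, 1, 8, 2]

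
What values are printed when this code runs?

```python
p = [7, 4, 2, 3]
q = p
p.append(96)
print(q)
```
[7, 4, 2, 3, 96]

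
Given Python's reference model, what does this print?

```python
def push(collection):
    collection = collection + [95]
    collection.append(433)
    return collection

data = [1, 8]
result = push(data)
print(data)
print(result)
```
[1, 8]
[1, 8, 95, 433]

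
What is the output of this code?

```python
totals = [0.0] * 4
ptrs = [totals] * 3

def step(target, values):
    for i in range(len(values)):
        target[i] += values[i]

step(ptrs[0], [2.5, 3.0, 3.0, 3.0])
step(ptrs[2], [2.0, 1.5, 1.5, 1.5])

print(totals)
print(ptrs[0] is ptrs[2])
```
[4.5, 4.5, 4.5, 4.5]
True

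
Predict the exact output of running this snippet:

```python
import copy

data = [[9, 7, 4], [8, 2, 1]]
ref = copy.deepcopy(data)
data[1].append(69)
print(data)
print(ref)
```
[[9, 7, 4], [8, 2, 1, 69]]
[[9, 7, 4], [8, 2, 1]]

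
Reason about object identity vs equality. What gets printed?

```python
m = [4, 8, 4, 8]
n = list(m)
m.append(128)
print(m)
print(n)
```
[4, 8, 4, 8, 128]
[4, 8, 4, 8]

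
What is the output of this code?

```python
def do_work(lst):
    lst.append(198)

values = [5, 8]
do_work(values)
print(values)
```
[5, 8, 198]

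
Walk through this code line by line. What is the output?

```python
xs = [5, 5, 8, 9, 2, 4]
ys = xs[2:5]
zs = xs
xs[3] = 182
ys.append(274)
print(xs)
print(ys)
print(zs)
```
[5, 5, 8, 182, 2, 4]
[8, 9, 2, 274]
[5, 5, 8, 182, 2, 4]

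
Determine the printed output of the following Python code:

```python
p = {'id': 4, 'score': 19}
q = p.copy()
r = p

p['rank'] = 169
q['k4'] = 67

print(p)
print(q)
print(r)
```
{'id': 4, 'score': 19, 'rank': 169}
{'id': 4, 'score': 19, 'k4': 67}
{'id': 4, 'score': 19, 'rank': 169}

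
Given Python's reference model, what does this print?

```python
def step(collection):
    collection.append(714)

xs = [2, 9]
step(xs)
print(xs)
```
[2, 9, 714]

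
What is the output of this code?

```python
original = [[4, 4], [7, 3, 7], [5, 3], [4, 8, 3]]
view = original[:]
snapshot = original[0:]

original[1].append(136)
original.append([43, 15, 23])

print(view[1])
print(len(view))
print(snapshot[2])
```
[7, 3, 7, 136]
4
[5, 3]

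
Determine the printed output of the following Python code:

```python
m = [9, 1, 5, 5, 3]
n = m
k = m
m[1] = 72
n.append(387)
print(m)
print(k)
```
[9, 72, 5, 5, 3, 387]
[9, 72, 5, 5, 3, 387]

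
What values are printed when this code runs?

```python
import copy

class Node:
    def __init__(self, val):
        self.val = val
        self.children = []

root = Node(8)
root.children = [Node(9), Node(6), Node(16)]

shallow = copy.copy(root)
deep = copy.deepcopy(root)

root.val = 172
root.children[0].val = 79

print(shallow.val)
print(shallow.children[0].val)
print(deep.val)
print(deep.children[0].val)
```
8
79
8
9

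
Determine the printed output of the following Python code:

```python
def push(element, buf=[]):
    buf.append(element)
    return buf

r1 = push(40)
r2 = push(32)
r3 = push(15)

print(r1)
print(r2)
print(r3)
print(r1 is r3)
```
[40, 32, 15]
[40, 32, 15]
[40, 32, 15]
True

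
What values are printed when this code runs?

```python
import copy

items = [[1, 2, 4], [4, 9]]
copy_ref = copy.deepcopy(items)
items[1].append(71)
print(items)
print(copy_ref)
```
[[1, 2, 4], [4, 9, 71]]
[[1, 2, 4], [4, 9]]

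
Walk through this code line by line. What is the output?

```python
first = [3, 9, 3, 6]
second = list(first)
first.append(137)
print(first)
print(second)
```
[3, 9, 3, 6, 137]
[3, 9, 3, 6]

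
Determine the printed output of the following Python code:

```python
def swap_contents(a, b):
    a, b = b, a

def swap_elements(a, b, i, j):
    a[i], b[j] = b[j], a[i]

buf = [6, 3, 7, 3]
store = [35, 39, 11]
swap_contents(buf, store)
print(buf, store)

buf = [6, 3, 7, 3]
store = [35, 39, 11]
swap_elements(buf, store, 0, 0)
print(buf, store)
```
[6, 3, 7, 3] [35, 39, 11]
[35, 3, 7, 3] [6, 39, 11]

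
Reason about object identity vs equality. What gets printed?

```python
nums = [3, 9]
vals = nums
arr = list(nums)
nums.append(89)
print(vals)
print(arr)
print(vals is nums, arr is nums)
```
[3, 9, 89]
[3, 9]
True False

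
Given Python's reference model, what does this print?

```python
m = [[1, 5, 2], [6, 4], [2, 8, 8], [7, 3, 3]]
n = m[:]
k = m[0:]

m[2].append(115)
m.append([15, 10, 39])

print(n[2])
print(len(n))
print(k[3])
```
[2, 8, 8, 115]
4
[7, 3, 3]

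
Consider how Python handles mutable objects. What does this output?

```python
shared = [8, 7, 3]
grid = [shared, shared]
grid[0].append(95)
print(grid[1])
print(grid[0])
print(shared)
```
[8, 7, 3, 95]
[8, 7, 3, 95]
[8, 7, 3, 95]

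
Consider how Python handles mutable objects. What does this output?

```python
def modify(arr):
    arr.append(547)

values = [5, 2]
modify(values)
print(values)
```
[5, 2, 547]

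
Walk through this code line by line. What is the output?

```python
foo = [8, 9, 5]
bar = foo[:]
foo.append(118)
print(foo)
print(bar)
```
[8, 9, 5, 118]
[8, 9, 5]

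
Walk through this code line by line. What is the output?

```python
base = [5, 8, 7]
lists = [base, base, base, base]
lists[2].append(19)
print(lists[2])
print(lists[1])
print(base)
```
[5, 8, 7, 19]
[5, 8, 7, 19]
[5, 8, 7, 19]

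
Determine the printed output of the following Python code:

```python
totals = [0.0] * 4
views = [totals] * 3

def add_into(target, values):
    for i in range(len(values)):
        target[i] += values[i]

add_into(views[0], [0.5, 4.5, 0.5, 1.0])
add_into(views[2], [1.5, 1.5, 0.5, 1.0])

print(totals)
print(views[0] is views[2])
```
[2.0, 6.0, 1.0, 2.0]
True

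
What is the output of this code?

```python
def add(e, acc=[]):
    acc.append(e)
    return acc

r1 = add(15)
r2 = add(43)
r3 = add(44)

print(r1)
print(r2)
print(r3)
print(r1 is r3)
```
[15, 43, 44]
[15, 43, 44]
[15, 43, 44]
True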